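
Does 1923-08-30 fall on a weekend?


Anchor: Jan 1, 1923. With p = 1923 - 1 = 1922: (p + p//4 - p//100 + p//400) mod 7 = (1922 + 480 - 19 + 4) mod 7 = 2387 mod 7 = 0 -> Monday (Mon=0 ... Sun=6)
Day of year: 242; offset = 241
Weekday index = (0 + 241) mod 7 = 3 -> Thursday
Weekend days: Saturday, Sunday

No


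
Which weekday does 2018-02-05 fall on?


Date: February 5, 2018
Anchor: Jan 1, 2018. With p = 2018 - 1 = 2017: (p + p//4 - p//100 + p//400) mod 7 = (2017 + 504 - 20 + 5) mod 7 = 2506 mod 7 = 0 -> Monday (Mon=0 ... Sun=6)
Days before February (Jan): 31; offset = 31 + 5 - 1 = 35
Weekday index = (0 + 35) mod 7 = 0

Day of the week: Monday


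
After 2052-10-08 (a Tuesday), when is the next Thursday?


Current: Tuesday
Target: Thursday
Days ahead: 2

Next Thursday: 2052-10-10


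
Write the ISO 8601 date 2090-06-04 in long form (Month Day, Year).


ISO 2090-06-04 parses as year=2090, month=06, day=04
Month 6 -> June

June 4, 2090


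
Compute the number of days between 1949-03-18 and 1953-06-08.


From 1949-03-18 to 1953-06-08
1949-03-18: days before March = 31 + 28 = 59 (1949 is not a leap year); day of year = 59 + 18 = 77
1953-06-08: days before June = 31 + 28 + 31 + 30 + 31 = 151 (1953 is not a leap year); day of year = 151 + 8 = 159
Rest of 1949: 365 - 77 = 288
Full years 1950 (365), 1951 (365), 1952 (366): 1096
Total = 288 + 1096 + 159 = 1543

1543 days


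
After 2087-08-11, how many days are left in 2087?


Day of year: 223 of 365
Remaining = 365 - 223

142 days


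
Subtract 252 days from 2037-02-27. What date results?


Start: 2037-02-27, subtract 252 days
Back 27 days from February 27 reaches January 31, 2037 -> 225 left
January 2037 has 31 days -> back to December 31, 2036 -> 194 left
December 2036 has 31 days -> back to November 30, 2036 -> 163 left
November 2036 has 30 days -> back to October 31, 2036 -> 133 left
October 2036 has 31 days -> back to September 30, 2036 -> 102 left
September 2036 has 30 days -> back to August 31, 2036 -> 72 left
August 2036 has 31 days -> back to July 31, 2036 -> 41 left
July 2036 has 31 days -> back to June 30, 2036 -> 10 left
June 2036: 30 - 10 = 20 -> lands on June 20

Result: 2036-06-20


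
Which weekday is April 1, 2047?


Target: April 1, 2047
Anchor: Jan 1, 2047. With p = 2047 - 1 = 2046: (p + p//4 - p//100 + p//400) mod 7 = (2046 + 511 - 20 + 5) mod 7 = 2542 mod 7 = 1 -> Tuesday (Mon=0 ... Sun=6)
Days before April (Jan-Mar): 90 days
Weekday index = (1 + 90) mod 7 = 0

Monday


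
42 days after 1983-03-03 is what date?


Start: 1983-03-03, add 42 days
March 1983 has 31 days: 31 - 3 = 28 days to March 31 -> 14 left
April 1983: 14 <= 30 -> lands on April 14

Result: 1983-04-14


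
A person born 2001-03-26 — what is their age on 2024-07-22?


Birth: 2001-03-26
Reference: 2024-07-22
Year difference: 2024 - 2001 = 23

23 years old


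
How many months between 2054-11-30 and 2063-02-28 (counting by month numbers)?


From November 2054 to February 2063
9 years * 12 = 108 months, minus 9 months = 99

99 months


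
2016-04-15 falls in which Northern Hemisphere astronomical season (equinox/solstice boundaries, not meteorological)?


Date: April 15
Astronomical Spring (approx.; exact equinox/solstice day varies by year): March 20 to June 20
April 15 falls within the Spring window

Spring


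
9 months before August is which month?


August is month 8
8 - 9 = -1; wrap: -1 + 12 = 11

November


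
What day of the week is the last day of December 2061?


December 2061 has 31 days
Anchor: Jan 1, 2061. With p = 2061 - 1 = 2060: (p + p//4 - p//100 + p//400) mod 7 = (2060 + 515 - 20 + 5) mod 7 = 2560 mod 7 = 5 -> Saturday (Mon=0 ... Sun=6)
Days before December (Jan-Nov): 334; December 1 index = (5 + 334) mod 7 = 3 -> Thursday
Last day offset: 31 - 1 = 30 days
Weekday index = (3 + 30) mod 7 = 5

Saturday, December 31


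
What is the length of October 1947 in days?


October 1947

31 days


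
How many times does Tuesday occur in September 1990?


September 1990 has 30 days
Anchor: Jan 1, 1990. With p = 1990 - 1 = 1989: (p + p//4 - p//100 + p//400) mod 7 = (1989 + 497 - 19 + 4) mod 7 = 2471 mod 7 = 0 -> Monday (Mon=0 ... Sun=6)
Days before September (Jan-Aug): 243; September 1 index = (0 + 243) mod 7 = 5 -> Saturday
First Tuesday is September 4
Tuesdays: 4, 11, 18, 25

4 Tuesdays


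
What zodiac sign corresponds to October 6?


Date: October 6
Conventional tropical zodiac dates: Libra from September 23 onward; Scorpio starts October 23
October 6 falls within the Libra range

Libra


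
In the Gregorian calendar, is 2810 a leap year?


Gregorian leap year rule: divisible by 4, but not by 100, unless also by 400.
2810 is not divisible by 4 -> not a leap year

No


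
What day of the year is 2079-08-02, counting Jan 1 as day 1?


Date: August 2, 2079
Days in months 1 through 7: 212
Plus 2 days in August

Day of year: 214


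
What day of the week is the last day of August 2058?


August 2058 has 31 days
Anchor: Jan 1, 2058. With p = 2058 - 1 = 2057: (p + p//4 - p//100 + p//400) mod 7 = (2057 + 514 - 20 + 5) mod 7 = 2556 mod 7 = 1 -> Tuesday (Mon=0 ... Sun=6)
Days before August (Jan-Jul): 212; August 1 index = (1 + 212) mod 7 = 3 -> Thursday
Last day offset: 31 - 1 = 30 days
Weekday index = (3 + 30) mod 7 = 5

Saturday, August 31


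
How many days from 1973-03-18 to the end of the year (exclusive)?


Day of year: 77 of 365
Remaining = 365 - 77

288 days


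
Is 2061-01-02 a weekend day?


Anchor: Jan 1, 2061. With p = 2061 - 1 = 2060: (p + p//4 - p//100 + p//400) mod 7 = (2060 + 515 - 20 + 5) mod 7 = 2560 mod 7 = 5 -> Saturday (Mon=0 ... Sun=6)
Day of year: 2; offset = 1
Weekday index = (5 + 1) mod 7 = 6 -> Sunday
Weekend days: Saturday, Sunday

Yes


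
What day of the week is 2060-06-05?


Date: June 5, 2060
Anchor: Jan 1, 2060. With p = 2060 - 1 = 2059: (p + p//4 - p//100 + p//400) mod 7 = (2059 + 514 - 20 + 5) mod 7 = 2558 mod 7 = 3 -> Thursday (Mon=0 ... Sun=6)
Days before June (Jan-May): 152; offset = 152 + 5 - 1 = 156
Weekday index = (3 + 156) mod 7 = 5

Day of the week: Saturday


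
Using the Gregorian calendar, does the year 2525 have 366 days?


Gregorian leap year rule: divisible by 4, but not by 100, unless also by 400.
2525 is not divisible by 4 -> not a leap year

No


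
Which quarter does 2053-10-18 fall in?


Month: October (month 10)
Q1: Jan-Mar, Q2: Apr-Jun, Q3: Jul-Sep, Q4: Oct-Dec

Q4


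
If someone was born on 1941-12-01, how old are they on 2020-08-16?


Birth: 1941-12-01
Reference: 2020-08-16
Year difference: 2020 - 1941 = 79
Birthday not yet reached in 2020, subtract 1

78 years old


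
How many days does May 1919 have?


May 1919

31 days


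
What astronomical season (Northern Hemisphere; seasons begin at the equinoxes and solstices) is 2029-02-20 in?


Date: February 20
Astronomical Winter (approx.; exact equinox/solstice day varies by year): December 21 to March 19
February 20 falls within the Winter window

Winter


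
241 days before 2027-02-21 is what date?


Start: 2027-02-21, subtract 241 days
Back 21 days from February 21 reaches January 31, 2027 -> 220 left
January 2027 has 31 days -> back to December 31, 2026 -> 189 left
December 2026 has 31 days -> back to November 30, 2026 -> 158 left
November 2026 has 30 days -> back to October 31, 2026 -> 128 left
October 2026 has 31 days -> back to September 30, 2026 -> 97 left
September 2026 has 30 days -> back to August 31, 2026 -> 67 left
August 2026 has 31 days -> back to July 31, 2026 -> 36 left
July 2026 has 31 days -> back to June 30, 2026 -> 5 left
June 2026: 30 - 5 = 25 -> lands on June 25

Result: 2026-06-25


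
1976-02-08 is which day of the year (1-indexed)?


Date: February 8, 1976
Days in months 1 through 1: 31
Plus 8 days in February

Day of year: 39


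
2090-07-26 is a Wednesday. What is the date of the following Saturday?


Current: Wednesday
Target: Saturday
Days ahead: 3

Next Saturday: 2090-07-29


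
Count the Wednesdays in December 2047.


December 2047 has 31 days
Anchor: Jan 1, 2047. With p = 2047 - 1 = 2046: (p + p//4 - p//100 + p//400) mod 7 = (2046 + 511 - 20 + 5) mod 7 = 2542 mod 7 = 1 -> Tuesday (Mon=0 ... Sun=6)
Days before December (Jan-Nov): 334; December 1 index = (1 + 334) mod 7 = 6 -> Sunday
First Wednesday is December 4
Wednesdays: 4, 11, 18, 25

4 Wednesdays


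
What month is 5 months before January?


January is month 1
1 - 5 = -4; wrap: -4 + 12 = 8

August


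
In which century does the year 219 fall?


Century = (year - 1) // 100 + 1
= (219 - 1) // 100 + 1
= 218 // 100 + 1
= 2 + 1

3rd century


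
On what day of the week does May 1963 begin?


Target: May 1, 1963
Anchor: Jan 1, 1963. With p = 1963 - 1 = 1962: (p + p//4 - p//100 + p//400) mod 7 = (1962 + 490 - 19 + 4) mod 7 = 2437 mod 7 = 1 -> Tuesday (Mon=0 ... Sun=6)
Days before May (Jan-Apr): 120 days
Weekday index = (1 + 120) mod 7 = 2

Wednesday


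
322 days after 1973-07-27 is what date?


Start: 1973-07-27, add 322 days
July 1973 has 31 days: 31 - 27 = 4 days to July 31 -> 318 left
August 1973 has 31 days -> 287 left
September 1973 has 30 days -> 257 left
October 1973 has 31 days -> 226 left
November 1973 has 30 days -> 196 left
December 1973 has 31 days -> 165 left
January 1974 has 31 days -> 134 left
February 1974 has 28 days -> 106 left
March 1974 has 31 days -> 75 left
April 1974 has 30 days -> 45 left
May 1974 has 31 days -> 14 left
June 1974: 14 <= 30 -> lands on June 14

Result: 1974-06-14


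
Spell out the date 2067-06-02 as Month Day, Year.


ISO 2067-06-02 parses as year=2067, month=06, day=02
Month 6 -> June

June 2, 2067


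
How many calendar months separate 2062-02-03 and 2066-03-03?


From February 2062 to March 2066
4 years * 12 = 48 months, plus 1 month = 49

49 months


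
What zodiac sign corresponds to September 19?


Date: September 19
Conventional tropical zodiac dates: Virgo from August 23 onward; Libra starts September 23
September 19 falls within the Virgo range

Virgo


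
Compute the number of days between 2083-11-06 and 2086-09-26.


From 2083-11-06 to 2086-09-26
2083-11-06: days before November = 31 + 28 + 31 + 30 + 31 + 30 + 31 + 31 + 30 + 31 = 304 (2083 is not a leap year); day of year = 304 + 6 = 310
2086-09-26: days before September = 31 + 28 + 31 + 30 + 31 + 30 + 31 + 31 = 243 (2086 is not a leap year); day of year = 243 + 26 = 269
Rest of 2083: 365 - 310 = 55
Full years 2084 (366), 2085 (365): 731
Total = 55 + 731 + 269 = 1055

1055 days


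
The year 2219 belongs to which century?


Century = (year - 1) // 100 + 1
= (2219 - 1) // 100 + 1
= 2218 // 100 + 1
= 22 + 1

23rd century


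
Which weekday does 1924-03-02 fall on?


Date: March 2, 1924
Anchor: Jan 1, 1924. With p = 1924 - 1 = 1923: (p + p//4 - p//100 + p//400) mod 7 = (1923 + 480 - 19 + 4) mod 7 = 2388 mod 7 = 1 -> Tuesday (Mon=0 ... Sun=6)
Days before March (Jan-Feb): 60; offset = 60 + 2 - 1 = 61
Weekday index = (1 + 61) mod 7 = 6

Day of the week: Sunday


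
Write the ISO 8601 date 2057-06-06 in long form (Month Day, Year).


ISO 2057-06-06 parses as year=2057, month=06, day=06
Month 6 -> June

June 6, 2057


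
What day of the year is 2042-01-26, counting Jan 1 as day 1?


Date: January 26, 2042
No months before January
Plus 26 days in January

Day of year: 26


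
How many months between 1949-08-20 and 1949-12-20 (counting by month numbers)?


From August 1949 to December 1949
0 years * 12 = 0 months, plus 4 months = 4

4 months


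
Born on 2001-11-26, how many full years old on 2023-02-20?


Birth: 2001-11-26
Reference: 2023-02-20
Year difference: 2023 - 2001 = 22
Birthday not yet reached in 2023, subtract 1

21 years old


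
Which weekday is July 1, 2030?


Target: July 1, 2030
Anchor: Jan 1, 2030. With p = 2030 - 1 = 2029: (p + p//4 - p//100 + p//400) mod 7 = (2029 + 507 - 20 + 5) mod 7 = 2521 mod 7 = 1 -> Tuesday (Mon=0 ... Sun=6)
Days before July (Jan-Jun): 181 days
Weekday index = (1 + 181) mod 7 = 0

Monday


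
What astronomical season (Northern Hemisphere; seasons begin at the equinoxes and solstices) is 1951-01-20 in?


Date: January 20
Astronomical Winter (approx.; exact equinox/solstice day varies by year): December 21 to March 19
January 20 falls within the Winter window

Winter


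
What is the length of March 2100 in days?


March 2100

31 days


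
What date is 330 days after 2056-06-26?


Start: 2056-06-26, add 330 days
June 2056 has 30 days: 30 - 26 = 4 days to June 30 -> 326 left
July 2056 has 31 days -> 295 left
August 2056 has 31 days -> 264 left
September 2056 has 30 days -> 234 left
October 2056 has 31 days -> 203 left
November 2056 has 30 days -> 173 left
December 2056 has 31 days -> 142 left
January 2057 has 31 days -> 111 left
February 2057 has 28 days -> 83 left
March 2057 has 31 days -> 52 left
April 2057 has 30 days -> 22 left
May 2057: 22 <= 31 -> lands on May 22

Result: 2057-05-22


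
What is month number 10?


Month 10 of 12

October


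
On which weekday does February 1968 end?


February 1968 has 29 days
Anchor: Jan 1, 1968. With p = 1968 - 1 = 1967: (p + p//4 - p//100 + p//400) mod 7 = (1967 + 491 - 19 + 4) mod 7 = 2443 mod 7 = 0 -> Monday (Mon=0 ... Sun=6)
Days before February (Jan): 31; February 1 index = (0 + 31) mod 7 = 3 -> Thursday
Last day offset: 29 - 1 = 28 days
Weekday index = (3 + 28) mod 7 = 3

Thursday, February 29


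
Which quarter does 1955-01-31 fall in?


Month: January (month 1)
Q1: Jan-Mar, Q2: Apr-Jun, Q3: Jul-Sep, Q4: Oct-Dec

Q1


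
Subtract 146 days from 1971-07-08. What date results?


Start: 1971-07-08, subtract 146 days
Back 8 days from July 8 reaches June 30, 1971 -> 138 left
June 1971 has 30 days -> back to May 31, 1971 -> 108 left
May 1971 has 31 days -> back to April 30, 1971 -> 77 left
April 1971 has 30 days -> back to March 31, 1971 -> 47 left
March 1971 has 31 days -> back to February 28, 1971 -> 16 left
February 1971: 28 - 16 = 12 -> lands on February 12

Result: 1971-02-12


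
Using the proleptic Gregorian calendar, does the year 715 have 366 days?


Gregorian leap year rule: divisible by 4, but not by 100, unless also by 400.
715 is not divisible by 4 -> not a leap year

No


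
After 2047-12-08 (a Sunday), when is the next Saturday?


Current: Sunday
Target: Saturday
Days ahead: 6

Next Saturday: 2047-12-14


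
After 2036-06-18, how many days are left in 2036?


Day of year: 170 of 366
Remaining = 366 - 170

196 days


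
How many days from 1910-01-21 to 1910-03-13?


From 1910-01-21 to 1910-03-13
1910-01-21: day of year = 21
1910-03-13: days before March = 31 + 28 = 59 (1910 is not a leap year); day of year = 59 + 13 = 72
Same year: 72 - 21 = 51

51 days


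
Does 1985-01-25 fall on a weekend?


Anchor: Jan 1, 1985. With p = 1985 - 1 = 1984: (p + p//4 - p//100 + p//400) mod 7 = (1984 + 496 - 19 + 4) mod 7 = 2465 mod 7 = 1 -> Tuesday (Mon=0 ... Sun=6)
Day of year: 25; offset = 24
Weekday index = (1 + 24) mod 7 = 4 -> Friday
Weekend days: Saturday, Sunday

No


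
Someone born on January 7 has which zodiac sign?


Date: January 7
Conventional tropical zodiac dates: Capricorn from December 22 onward; Aquarius starts January 20
January 7 falls within the Capricorn range

Capricorn


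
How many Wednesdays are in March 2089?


March 2089 has 31 days
Anchor: Jan 1, 2089. With p = 2089 - 1 = 2088: (p + p//4 - p//100 + p//400) mod 7 = (2088 + 522 - 20 + 5) mod 7 = 2595 mod 7 = 5 -> Saturday (Mon=0 ... Sun=6)
Days before March (Jan-Feb): 59; March 1 index = (5 + 59) mod 7 = 1 -> Tuesday
First Wednesday is March 2
Wednesdays: 2, 9, 16, 23, 30

5 Wednesdays


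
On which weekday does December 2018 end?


December 2018 has 31 days
Anchor: Jan 1, 2018. With p = 2018 - 1 = 2017: (p + p//4 - p//100 + p//400) mod 7 = (2017 + 504 - 20 + 5) mod 7 = 2506 mod 7 = 0 -> Monday (Mon=0 ... Sun=6)
Days before December (Jan-Nov): 334; December 1 index = (0 + 334) mod 7 = 5 -> Saturday
Last day offset: 31 - 1 = 30 days
Weekday index = (5 + 30) mod 7 = 0

Monday, December 31


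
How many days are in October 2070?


October 2070

31 days


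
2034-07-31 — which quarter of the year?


Month: July (month 7)
Q1: Jan-Mar, Q2: Apr-Jun, Q3: Jul-Sep, Q4: Oct-Dec

Q3


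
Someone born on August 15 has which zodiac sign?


Date: August 15
Conventional tropical zodiac dates: Leo from July 23 onward; Virgo starts August 23
August 15 falls within the Leo range

Leo


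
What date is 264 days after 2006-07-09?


Start: 2006-07-09, add 264 days
July 2006 has 31 days: 31 - 9 = 22 days to July 31 -> 242 left
August 2006 has 31 days -> 211 left
September 2006 has 30 days -> 181 left
October 2006 has 31 days -> 150 left
November 2006 has 30 days -> 120 left
December 2006 has 31 days -> 89 left
January 2007 has 31 days -> 58 left
February 2007 has 28 days -> 30 left
March 2007: 30 <= 31 -> lands on March 30

Result: 2007-03-30


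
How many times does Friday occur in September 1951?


September 1951 has 30 days
Anchor: Jan 1, 1951. With p = 1951 - 1 = 1950: (p + p//4 - p//100 + p//400) mod 7 = (1950 + 487 - 19 + 4) mod 7 = 2422 mod 7 = 0 -> Monday (Mon=0 ... Sun=6)
Days before September (Jan-Aug): 243; September 1 index = (0 + 243) mod 7 = 5 -> Saturday
First Friday is September 7
Fridays: 7, 14, 21, 28

4 Fridays


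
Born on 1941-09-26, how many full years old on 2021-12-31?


Birth: 1941-09-26
Reference: 2021-12-31
Year difference: 2021 - 1941 = 80

80 years old


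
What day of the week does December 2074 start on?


Target: December 1, 2074
Anchor: Jan 1, 2074. With p = 2074 - 1 = 2073: (p + p//4 - p//100 + p//400) mod 7 = (2073 + 518 - 20 + 5) mod 7 = 2576 mod 7 = 0 -> Monday (Mon=0 ... Sun=6)
Days before December (Jan-Nov): 334 days
Weekday index = (0 + 334) mod 7 = 5

Saturday


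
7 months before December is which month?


December is month 12
12 - 7 = 5

May


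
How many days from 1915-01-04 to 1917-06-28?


From 1915-01-04 to 1917-06-28
1915-01-04: day of year = 4
1917-06-28: days before June = 31 + 28 + 31 + 30 + 31 = 151 (1917 is not a leap year); day of year = 151 + 28 = 179
Rest of 1915: 365 - 4 = 361
Full years 1916 (366): 366
Total = 361 + 366 + 179 = 906

906 days


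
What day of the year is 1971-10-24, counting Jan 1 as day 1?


Date: October 24, 1971
Days in months 1 through 9: 273
Plus 24 days in October

Day of year: 297


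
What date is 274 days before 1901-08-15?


Start: 1901-08-15, subtract 274 days
Back 15 days from August 15 reaches July 31, 1901 -> 259 left
July 1901 has 31 days -> back to June 30, 1901 -> 228 left
June 1901 has 30 days -> back to May 31, 1901 -> 198 left
May 1901 has 31 days -> back to April 30, 1901 -> 167 left
April 1901 has 30 days -> back to March 31, 1901 -> 137 left
March 1901 has 31 days -> back to February 28, 1901 -> 106 left
February 1901 has 28 days -> back to January 31, 1901 -> 78 left
January 1901 has 31 days -> back to December 31, 1900 -> 47 left
December 1900 has 31 days -> back to November 30, 1900 -> 16 left
November 1900: 30 - 16 = 14 -> lands on November 14

Result: 1900-11-14


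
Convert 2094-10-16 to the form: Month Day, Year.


ISO 2094-10-16 parses as year=2094, month=10, day=16
Month 10 -> October

October 16, 2094


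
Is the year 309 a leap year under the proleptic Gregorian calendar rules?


Gregorian leap year rule: divisible by 4, but not by 100, unless also by 400.
309 is not divisible by 4 -> not a leap year

No


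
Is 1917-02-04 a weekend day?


Anchor: Jan 1, 1917. With p = 1917 - 1 = 1916: (p + p//4 - p//100 + p//400) mod 7 = (1916 + 479 - 19 + 4) mod 7 = 2380 mod 7 = 0 -> Monday (Mon=0 ... Sun=6)
Day of year: 35; offset = 34
Weekday index = (0 + 34) mod 7 = 6 -> Sunday
Weekend days: Saturday, Sunday

Yes


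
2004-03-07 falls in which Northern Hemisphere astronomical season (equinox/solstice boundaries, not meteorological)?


Date: March 7
Astronomical Winter (approx.; exact equinox/solstice day varies by year): December 21 to March 19
March 7 falls within the Winter window

Winter


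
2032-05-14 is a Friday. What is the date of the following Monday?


Current: Friday
Target: Monday
Days ahead: 3

Next Monday: 2032-05-17


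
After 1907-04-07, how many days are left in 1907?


Day of year: 97 of 365
Remaining = 365 - 97

268 days


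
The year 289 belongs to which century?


Century = (year - 1) // 100 + 1
= (289 - 1) // 100 + 1
= 288 // 100 + 1
= 2 + 1

3rd century


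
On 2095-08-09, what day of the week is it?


Date: August 9, 2095
Anchor: Jan 1, 2095. With p = 2095 - 1 = 2094: (p + p//4 - p//100 + p//400) mod 7 = (2094 + 523 - 20 + 5) mod 7 = 2602 mod 7 = 5 -> Saturday (Mon=0 ... Sun=6)
Days before August (Jan-Jul): 212; offset = 212 + 9 - 1 = 220
Weekday index = (5 + 220) mod 7 = 1

Day of the week: Tuesday


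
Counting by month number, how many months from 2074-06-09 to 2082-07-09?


From June 2074 to July 2082
8 years * 12 = 96 months, plus 1 month = 97

97 months


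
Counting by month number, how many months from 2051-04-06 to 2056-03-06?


From April 2051 to March 2056
5 years * 12 = 60 months, minus 1 month = 59

59 months


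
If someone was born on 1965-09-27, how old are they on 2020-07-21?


Birth: 1965-09-27
Reference: 2020-07-21
Year difference: 2020 - 1965 = 55
Birthday not yet reached in 2020, subtract 1

54 years old


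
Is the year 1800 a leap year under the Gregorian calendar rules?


Gregorian leap year rule: divisible by 4, but not by 100, unless also by 400.
1800 is divisible by 100 but not 400 -> not a leap year

No


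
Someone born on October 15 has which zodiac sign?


Date: October 15
Conventional tropical zodiac dates: Libra from September 23 onward; Scorpio starts October 23
October 15 falls within the Libra range

Libra


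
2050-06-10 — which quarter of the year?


Month: June (month 6)
Q1: Jan-Mar, Q2: Apr-Jun, Q3: Jul-Sep, Q4: Oct-Dec

Q2


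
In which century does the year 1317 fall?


Century = (year - 1) // 100 + 1
= (1317 - 1) // 100 + 1
= 1316 // 100 + 1
= 13 + 1

14th century


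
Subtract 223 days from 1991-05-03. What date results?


Start: 1991-05-03, subtract 223 days
Back 3 days from May 3 reaches April 30, 1991 -> 220 left
April 1991 has 30 days -> back to March 31, 1991 -> 190 left
March 1991 has 31 days -> back to February 28, 1991 -> 159 left
February 1991 has 28 days -> back to January 31, 1991 -> 131 left
January 1991 has 31 days -> back to December 31, 1990 -> 100 left
December 1990 has 31 days -> back to November 30, 1990 -> 69 left
November 1990 has 30 days -> back to October 31, 1990 -> 39 left
October 1990 has 31 days -> back to September 30, 1990 -> 8 left
September 1990: 30 - 8 = 22 -> lands on September 22

Result: 1990-09-22


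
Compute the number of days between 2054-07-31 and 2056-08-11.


From 2054-07-31 to 2056-08-11
2054-07-31: days before July = 31 + 28 + 31 + 30 + 31 + 30 = 181 (2054 is not a leap year); day of year = 181 + 31 = 212
2056-08-11: days before August = 31 + 29 + 31 + 30 + 31 + 30 + 31 = 213 (2056 is a leap year); day of year = 213 + 11 = 224
Rest of 2054: 365 - 212 = 153
Full years 2055 (365): 365
Total = 153 + 365 + 224 = 742

742 days


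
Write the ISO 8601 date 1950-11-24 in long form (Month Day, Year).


ISO 1950-11-24 parses as year=1950, month=11, day=24
Month 11 -> November

November 24, 1950


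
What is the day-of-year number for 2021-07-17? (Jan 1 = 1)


Date: July 17, 2021
Days in months 1 through 6: 181
Plus 17 days in July

Day of year: 198


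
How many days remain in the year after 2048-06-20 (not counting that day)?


Day of year: 172 of 366
Remaining = 366 - 172

194 days


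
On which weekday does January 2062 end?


January 2062 has 31 days
Anchor: Jan 1, 2062. With p = 2062 - 1 = 2061: (p + p//4 - p//100 + p//400) mod 7 = (2061 + 515 - 20 + 5) mod 7 = 2561 mod 7 = 6 -> Sunday (Mon=0 ... Sun=6)
January 1 is the anchor itself -> Sunday
Last day offset: 31 - 1 = 30 days
Weekday index = (6 + 30) mod 7 = 1

Tuesday, January 31


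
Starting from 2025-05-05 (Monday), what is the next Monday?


Current: Monday
Target: Monday
Days ahead: 7

Next Monday: 2025-05-12


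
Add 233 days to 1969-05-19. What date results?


Start: 1969-05-19, add 233 days
May 1969 has 31 days: 31 - 19 = 12 days to May 31 -> 221 left
June 1969 has 30 days -> 191 left
July 1969 has 31 days -> 160 left
August 1969 has 31 days -> 129 left
September 1969 has 30 days -> 99 left
October 1969 has 31 days -> 68 left
November 1969 has 30 days -> 38 left
December 1969 has 31 days -> 7 left
January 1970: 7 <= 31 -> lands on January 7

Result: 1970-01-07


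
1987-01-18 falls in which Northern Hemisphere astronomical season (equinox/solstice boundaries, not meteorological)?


Date: January 18
Astronomical Winter (approx.; exact equinox/solstice day varies by year): December 21 to March 19
January 18 falls within the Winter window

Winter


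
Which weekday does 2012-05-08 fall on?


Date: May 8, 2012
Anchor: Jan 1, 2012. With p = 2012 - 1 = 2011: (p + p//4 - p//100 + p//400) mod 7 = (2011 + 502 - 20 + 5) mod 7 = 2498 mod 7 = 6 -> Sunday (Mon=0 ... Sun=6)
Days before May (Jan-Apr): 121; offset = 121 + 8 - 1 = 128
Weekday index = (6 + 128) mod 7 = 1

Day of the week: Tuesday


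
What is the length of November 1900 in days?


November 1900

30 days


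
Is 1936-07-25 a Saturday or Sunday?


Anchor: Jan 1, 1936. With p = 1936 - 1 = 1935: (p + p//4 - p//100 + p//400) mod 7 = (1935 + 483 - 19 + 4) mod 7 = 2403 mod 7 = 2 -> Wednesday (Mon=0 ... Sun=6)
Day of year: 207; offset = 206
Weekday index = (2 + 206) mod 7 = 5 -> Saturday
Weekend days: Saturday, Sunday

Yes


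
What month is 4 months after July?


July is month 7
7 + 4 = 11

November


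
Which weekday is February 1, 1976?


Target: February 1, 1976
Anchor: Jan 1, 1976. With p = 1976 - 1 = 1975: (p + p//4 - p//100 + p//400) mod 7 = (1975 + 493 - 19 + 4) mod 7 = 2453 mod 7 = 3 -> Thursday (Mon=0 ... Sun=6)
Days before February (Jan): 31 days
Weekday index = (3 + 31) mod 7 = 6

Sunday


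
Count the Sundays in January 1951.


January 1951 has 31 days
Anchor: Jan 1, 1951. With p = 1951 - 1 = 1950: (p + p//4 - p//100 + p//400) mod 7 = (1950 + 487 - 19 + 4) mod 7 = 2422 mod 7 = 0 -> Monday (Mon=0 ... Sun=6)
January 1 is the anchor itself -> Monday
First Sunday is January 7
Sundays: 7, 14, 21, 28

4 Sundays


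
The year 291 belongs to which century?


Century = (year - 1) // 100 + 1
= (291 - 1) // 100 + 1
= 290 // 100 + 1
= 2 + 1

3rd century


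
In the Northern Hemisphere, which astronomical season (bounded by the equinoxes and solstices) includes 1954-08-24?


Date: August 24
Astronomical Summer (approx.; exact equinox/solstice day varies by year): June 21 to September 21
August 24 falls within the Summer window

Summer


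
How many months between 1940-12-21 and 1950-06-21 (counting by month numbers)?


From December 1940 to June 1950
10 years * 12 = 120 months, minus 6 months = 114

114 months


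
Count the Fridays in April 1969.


April 1969 has 30 days
Anchor: Jan 1, 1969. With p = 1969 - 1 = 1968: (p + p//4 - p//100 + p//400) mod 7 = (1968 + 492 - 19 + 4) mod 7 = 2445 mod 7 = 2 -> Wednesday (Mon=0 ... Sun=6)
Days before April (Jan-Mar): 90; April 1 index = (2 + 90) mod 7 = 1 -> Tuesday
First Friday is April 4
Fridays: 4, 11, 18, 25

4 Fridays


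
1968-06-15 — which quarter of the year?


Month: June (month 6)
Q1: Jan-Mar, Q2: Apr-Jun, Q3: Jul-Sep, Q4: Oct-Dec

Q2


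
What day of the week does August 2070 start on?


Target: August 1, 2070
Anchor: Jan 1, 2070. With p = 2070 - 1 = 2069: (p + p//4 - p//100 + p//400) mod 7 = (2069 + 517 - 20 + 5) mod 7 = 2571 mod 7 = 2 -> Wednesday (Mon=0 ... Sun=6)
Days before August (Jan-Jul): 212 days
Weekday index = (2 + 212) mod 7 = 4

Friday


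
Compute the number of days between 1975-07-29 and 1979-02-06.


From 1975-07-29 to 1979-02-06
1975-07-29: days before July = 31 + 28 + 31 + 30 + 31 + 30 = 181 (1975 is not a leap year); day of year = 181 + 29 = 210
1979-02-06: days before February = 31; day of year = 31 + 6 = 37
Rest of 1975: 365 - 210 = 155
Full years 1976 (366), 1977 (365), 1978 (365): 1096
Total = 155 + 1096 + 37 = 1288

1288 days


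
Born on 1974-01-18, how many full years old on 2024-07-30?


Birth: 1974-01-18
Reference: 2024-07-30
Year difference: 2024 - 1974 = 50

50 years old


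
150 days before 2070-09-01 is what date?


Start: 2070-09-01, subtract 150 days
Back 1 day from September 1 reaches August 31, 2070 -> 149 left
August 2070 has 31 days -> back to July 31, 2070 -> 118 left
July 2070 has 31 days -> back to June 30, 2070 -> 87 left
June 2070 has 30 days -> back to May 31, 2070 -> 57 left
May 2070 has 31 days -> back to April 30, 2070 -> 26 left
April 2070: 30 - 26 = 4 -> lands on April 4

Result: 2070-04-04


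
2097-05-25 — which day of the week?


Date: May 25, 2097
Anchor: Jan 1, 2097. With p = 2097 - 1 = 2096: (p + p//4 - p//100 + p//400) mod 7 = (2096 + 524 - 20 + 5) mod 7 = 2605 mod 7 = 1 -> Tuesday (Mon=0 ... Sun=6)
Days before May (Jan-Apr): 120; offset = 120 + 25 - 1 = 144
Weekday index = (1 + 144) mod 7 = 5

Day of the week: Saturday


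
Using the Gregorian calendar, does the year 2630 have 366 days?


Gregorian leap year rule: divisible by 4, but not by 100, unless also by 400.
2630 is not divisible by 4 -> not a leap year

No


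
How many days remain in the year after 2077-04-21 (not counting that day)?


Day of year: 111 of 365
Remaining = 365 - 111

254 days


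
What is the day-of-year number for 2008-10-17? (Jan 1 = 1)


Date: October 17, 2008
Days in months 1 through 9: 274
Plus 17 days in October

Day of year: 291


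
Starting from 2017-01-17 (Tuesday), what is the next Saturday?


Current: Tuesday
Target: Saturday
Days ahead: 4

Next Saturday: 2017-01-21


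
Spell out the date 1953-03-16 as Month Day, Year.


ISO 1953-03-16 parses as year=1953, month=03, day=16
Month 3 -> March

March 16, 1953


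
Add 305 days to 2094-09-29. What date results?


Start: 2094-09-29, add 305 days
September 2094 has 30 days: 30 - 29 = 1 day to September 30 -> 304 left
October 2094 has 31 days -> 273 left
November 2094 has 30 days -> 243 left
December 2094 has 31 days -> 212 left
January 2095 has 31 days -> 181 left
February 2095 has 28 days -> 153 left
March 2095 has 31 days -> 122 left
April 2095 has 30 days -> 92 left
May 2095 has 31 days -> 61 left
June 2095 has 30 days -> 31 left
July 2095: 31 <= 31 -> lands on July 31

Result: 2095-07-31


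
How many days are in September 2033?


September 2033

30 days


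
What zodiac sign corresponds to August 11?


Date: August 11
Conventional tropical zodiac dates: Leo from July 23 onward; Virgo starts August 23
August 11 falls within the Leo range

Leo


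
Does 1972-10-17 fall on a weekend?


Anchor: Jan 1, 1972. With p = 1972 - 1 = 1971: (p + p//4 - p//100 + p//400) mod 7 = (1971 + 492 - 19 + 4) mod 7 = 2448 mod 7 = 5 -> Saturday (Mon=0 ... Sun=6)
Day of year: 291; offset = 290
Weekday index = (5 + 290) mod 7 = 1 -> Tuesday
Weekend days: Saturday, Sunday

No


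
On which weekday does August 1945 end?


August 1945 has 31 days
Anchor: Jan 1, 1945. With p = 1945 - 1 = 1944: (p + p//4 - p//100 + p//400) mod 7 = (1944 + 486 - 19 + 4) mod 7 = 2415 mod 7 = 0 -> Monday (Mon=0 ... Sun=6)
Days before August (Jan-Jul): 212; August 1 index = (0 + 212) mod 7 = 2 -> Wednesday
Last day offset: 31 - 1 = 30 days
Weekday index = (2 + 30) mod 7 = 4

Friday, August 31


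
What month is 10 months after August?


August is month 8
8 + 10 = 18; wrap: 18 - 12 = 6

June


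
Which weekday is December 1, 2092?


Target: December 1, 2092
Anchor: Jan 1, 2092. With p = 2092 - 1 = 2091: (p + p//4 - p//100 + p//400) mod 7 = (2091 + 522 - 20 + 5) mod 7 = 2598 mod 7 = 1 -> Tuesday (Mon=0 ... Sun=6)
Days before December (Jan-Nov): 335 days
Weekday index = (1 + 335) mod 7 = 0

Monday


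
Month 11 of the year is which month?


Month 11 of 12

November


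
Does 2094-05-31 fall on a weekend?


Anchor: Jan 1, 2094. With p = 2094 - 1 = 2093: (p + p//4 - p//100 + p//400) mod 7 = (2093 + 523 - 20 + 5) mod 7 = 2601 mod 7 = 4 -> Friday (Mon=0 ... Sun=6)
Day of year: 151; offset = 150
Weekday index = (4 + 150) mod 7 = 0 -> Monday
Weekend days: Saturday, Sunday

No


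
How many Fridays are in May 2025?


May 2025 has 31 days
Anchor: Jan 1, 2025. With p = 2025 - 1 = 2024: (p + p//4 - p//100 + p//400) mod 7 = (2024 + 506 - 20 + 5) mod 7 = 2515 mod 7 = 2 -> Wednesday (Mon=0 ... Sun=6)
Days before May (Jan-Apr): 120; May 1 index = (2 + 120) mod 7 = 3 -> Thursday
First Friday is May 2
Fridays: 2, 9, 16, 23, 30

5 Fridays


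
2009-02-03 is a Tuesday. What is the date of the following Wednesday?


Current: Tuesday
Target: Wednesday
Days ahead: 1

Next Wednesday: 2009-02-04


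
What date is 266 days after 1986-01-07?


Start: 1986-01-07, add 266 days
January 1986 has 31 days: 31 - 7 = 24 days to January 31 -> 242 left
February 1986 has 28 days -> 214 left
March 1986 has 31 days -> 183 left
April 1986 has 30 days -> 153 left
May 1986 has 31 days -> 122 left
June 1986 has 30 days -> 92 left
July 1986 has 31 days -> 61 left
August 1986 has 31 days -> 30 left
September 1986: 30 <= 30 -> lands on September 30

Result: 1986-09-30


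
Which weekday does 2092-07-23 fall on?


Date: July 23, 2092
Anchor: Jan 1, 2092. With p = 2092 - 1 = 2091: (p + p//4 - p//100 + p//400) mod 7 = (2091 + 522 - 20 + 5) mod 7 = 2598 mod 7 = 1 -> Tuesday (Mon=0 ... Sun=6)
Days before July (Jan-Jun): 182; offset = 182 + 23 - 1 = 204
Weekday index = (1 + 204) mod 7 = 2

Day of the week: Wednesday


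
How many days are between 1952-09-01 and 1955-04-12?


From 1952-09-01 to 1955-04-12
1952-09-01: days before September = 31 + 29 + 31 + 30 + 31 + 30 + 31 + 31 = 244 (1952 is a leap year); day of year = 244 + 1 = 245
1955-04-12: days before April = 31 + 28 + 31 = 90 (1955 is not a leap year); day of year = 90 + 12 = 102
Rest of 1952: 366 - 245 = 121
Full years 1953 (365), 1954 (365): 730
Total = 121 + 730 + 102 = 953

953 days


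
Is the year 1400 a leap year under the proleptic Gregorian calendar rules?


Gregorian leap year rule: divisible by 4, but not by 100, unless also by 400.
1400 is divisible by 100 but not 400 -> not a leap year

No


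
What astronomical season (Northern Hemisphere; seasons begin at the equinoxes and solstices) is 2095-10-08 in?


Date: October 8
Astronomical Autumn (approx.; exact equinox/solstice day varies by year): September 22 to December 20
October 8 falls within the Autumn window

Autumn


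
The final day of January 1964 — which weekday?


January 1964 has 31 days
Anchor: Jan 1, 1964. With p = 1964 - 1 = 1963: (p + p//4 - p//100 + p//400) mod 7 = (1963 + 490 - 19 + 4) mod 7 = 2438 mod 7 = 2 -> Wednesday (Mon=0 ... Sun=6)
January 1 is the anchor itself -> Wednesday
Last day offset: 31 - 1 = 30 days
Weekday index = (2 + 30) mod 7 = 4

Friday, January 31


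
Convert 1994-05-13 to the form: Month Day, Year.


ISO 1994-05-13 parses as year=1994, month=05, day=13
Month 5 -> May

May 13, 1994


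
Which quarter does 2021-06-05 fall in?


Month: June (month 6)
Q1: Jan-Mar, Q2: Apr-Jun, Q3: Jul-Sep, Q4: Oct-Dec

Q2


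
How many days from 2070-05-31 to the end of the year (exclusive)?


Day of year: 151 of 365
Remaining = 365 - 151

214 days


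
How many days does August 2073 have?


August 2073

31 days


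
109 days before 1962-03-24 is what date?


Start: 1962-03-24, subtract 109 days
Back 24 days from March 24 reaches February 28, 1962 -> 85 left
February 1962 has 28 days -> back to January 31, 1962 -> 57 left
January 1962 has 31 days -> back to December 31, 1961 -> 26 left
December 1961: 31 - 26 = 5 -> lands on December 5

Result: 1961-12-05


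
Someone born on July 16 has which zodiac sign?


Date: July 16
Conventional tropical zodiac dates: Cancer from June 21 onward; Leo starts July 23
July 16 falls within the Cancer range

Cancer


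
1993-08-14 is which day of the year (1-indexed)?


Date: August 14, 1993
Days in months 1 through 7: 212
Plus 14 days in August

Day of year: 226


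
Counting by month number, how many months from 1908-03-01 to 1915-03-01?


From March 1908 to March 1915
7 years * 12 = 84 months = 84

84 months


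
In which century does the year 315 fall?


Century = (year - 1) // 100 + 1
= (315 - 1) // 100 + 1
= 314 // 100 + 1
= 3 + 1

4th century


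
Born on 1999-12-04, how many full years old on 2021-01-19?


Birth: 1999-12-04
Reference: 2021-01-19
Year difference: 2021 - 1999 = 22
Birthday not yet reached in 2021, subtract 1

21 years old


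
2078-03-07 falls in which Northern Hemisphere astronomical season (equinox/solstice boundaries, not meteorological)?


Date: March 7
Astronomical Winter (approx.; exact equinox/solstice day varies by year): December 21 to March 19
March 7 falls within the Winter window

Winter


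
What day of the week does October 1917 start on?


Target: October 1, 1917
Anchor: Jan 1, 1917. With p = 1917 - 1 = 1916: (p + p//4 - p//100 + p//400) mod 7 = (1916 + 479 - 19 + 4) mod 7 = 2380 mod 7 = 0 -> Monday (Mon=0 ... Sun=6)
Days before October (Jan-Sep): 273 days
Weekday index = (0 + 273) mod 7 = 0

Monday


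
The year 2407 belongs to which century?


Century = (year - 1) // 100 + 1
= (2407 - 1) // 100 + 1
= 2406 // 100 + 1
= 24 + 1

25th century


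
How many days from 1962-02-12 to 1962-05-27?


From 1962-02-12 to 1962-05-27
1962-02-12: days before February = 31; day of year = 31 + 12 = 43
1962-05-27: days before May = 31 + 28 + 31 + 30 = 120 (1962 is not a leap year); day of year = 120 + 27 = 147
Same year: 147 - 43 = 104

104 days


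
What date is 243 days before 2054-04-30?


Start: 2054-04-30, subtract 243 days
Back 30 days from April 30 reaches March 31, 2054 -> 213 left
March 2054 has 31 days -> back to February 28, 2054 -> 182 left
February 2054 has 28 days -> back to January 31, 2054 -> 154 left
January 2054 has 31 days -> back to December 31, 2053 -> 123 left
December 2053 has 31 days -> back to November 30, 2053 -> 92 left
November 2053 has 30 days -> back to October 31, 2053 -> 62 left
October 2053 has 31 days -> back to September 30, 2053 -> 31 left
September 2053 has 30 days -> back to August 31, 2053 -> 1 left
August 2053: 31 - 1 = 30 -> lands on August 30

Result: 2053-08-30


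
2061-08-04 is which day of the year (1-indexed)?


Date: August 4, 2061
Days in months 1 through 7: 212
Plus 4 days in August

Day of year: 216


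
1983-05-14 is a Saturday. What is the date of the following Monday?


Current: Saturday
Target: Monday
Days ahead: 2

Next Monday: 1983-05-16


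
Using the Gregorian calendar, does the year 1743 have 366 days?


Gregorian leap year rule: divisible by 4, but not by 100, unless also by 400.
1743 is not divisible by 4 -> not a leap year

No


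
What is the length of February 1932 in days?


February 1932 (leap year: yes)

29 days


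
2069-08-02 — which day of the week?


Date: August 2, 2069
Anchor: Jan 1, 2069. With p = 2069 - 1 = 2068: (p + p//4 - p//100 + p//400) mod 7 = (2068 + 517 - 20 + 5) mod 7 = 2570 mod 7 = 1 -> Tuesday (Mon=0 ... Sun=6)
Days before August (Jan-Jul): 212; offset = 212 + 2 - 1 = 213
Weekday index = (1 + 213) mod 7 = 4

Day of the week: Friday


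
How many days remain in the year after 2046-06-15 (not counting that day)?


Day of year: 166 of 365
Remaining = 365 - 166

199 days
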